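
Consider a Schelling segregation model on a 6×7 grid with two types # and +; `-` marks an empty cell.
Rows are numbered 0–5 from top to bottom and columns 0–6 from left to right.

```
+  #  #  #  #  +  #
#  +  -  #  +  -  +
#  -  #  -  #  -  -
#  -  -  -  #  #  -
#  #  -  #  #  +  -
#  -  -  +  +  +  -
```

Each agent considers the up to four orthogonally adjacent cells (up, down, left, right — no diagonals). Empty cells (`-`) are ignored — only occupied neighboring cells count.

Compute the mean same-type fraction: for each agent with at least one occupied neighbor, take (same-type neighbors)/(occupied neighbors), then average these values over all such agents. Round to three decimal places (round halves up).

0.538

(0,0)+ 0/2
(0,1)# 1/3
(0,2)# 2/2
(0,3)# 3/3
(0,4)# 1/3
(0,5)+ 0/2
(0,6)# 0/2
(1,0)# 1/3
(1,1)+ 0/2
(1,3)# 1/2
(1,4)+ 0/3
(1,6)+ 0/1
(2,0)# 2/2
(2,2)# — no occupied neighbors
(2,4)# 1/2
(3,0)# 2/2
(3,4)# 3/3
(3,5)# 1/2
(4,0)# 3/3
(4,1)# 1/1
(4,3)# 1/2
(4,4)# 2/4
(4,5)+ 1/3
(5,0)# 1/1
(5,3)+ 1/2
(5,4)+ 2/3
(5,5)+ 2/2
Sum over 26 agents: 0/2 + 1/3 + 2/2 + 3/3 + 1/3 + 0/2 + 0/2 + 1/3 + 0/2 + 1/2 + 0/3 + 0/1 + 2/2 + 1/2 + 2/2 + 3/3 + 1/2 + 3/3 + 1/1 + 1/2 + 2/4 + 1/3 + 1/1 + 1/2 + 2/3 + 2/2 = 14; mean = 14 ÷ 26 = 7/13 = 0.538461… → 0.538.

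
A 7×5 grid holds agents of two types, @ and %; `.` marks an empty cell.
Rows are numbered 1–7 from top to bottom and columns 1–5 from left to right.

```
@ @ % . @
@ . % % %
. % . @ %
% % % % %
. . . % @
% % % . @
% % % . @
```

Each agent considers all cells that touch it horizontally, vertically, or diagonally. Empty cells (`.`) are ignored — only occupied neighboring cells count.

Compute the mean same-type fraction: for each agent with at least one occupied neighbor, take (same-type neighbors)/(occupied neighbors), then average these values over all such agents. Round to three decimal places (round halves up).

(1,1)@ 2/2
(1,2)@ 2/4
(1,3)% 2/3
(1,5)@ 0/2
(2,1)@ 2/3
(2,3)% 3/5
(2,4)% 4/6
(2,5)% 2/4
(3,2)% 4/5
(3,4)@ 0/7
(3,5)% 4/5
(4,1)% 2/2
(4,2)% 3/3
(4,3)% 4/5
(4,4)% 4/6
(4,5)% 3/5
(5,4)% 4/6
(5,5)@ 1/4
(6,1)% 3/3
(6,2)% 5/5
(6,3)% 4/4
(6,5)@ 2/3
(7,1)% 3/3
(7,2)% 5/5
(7,3)% 3/3
(7,5)@ 1/1
Sum over 26 agents: 2/2 + 2/4 + 2/3 + 0/2 + 2/3 + 3/5 + 4/6 + 2/4 + 4/5 + 0/7 + 4/5 + 2/2 + 3/3 + 4/5 + 4/6 + 3/5 + 4/6 + 1/4 + 3/3 + 5/5 + 4/4 + 2/3 + 3/3 + 5/5 + 3/3 + 1/1 = 377/20; mean = 377/20 ÷ 26 = 29/40 = 0.725 → 0.725.

0.725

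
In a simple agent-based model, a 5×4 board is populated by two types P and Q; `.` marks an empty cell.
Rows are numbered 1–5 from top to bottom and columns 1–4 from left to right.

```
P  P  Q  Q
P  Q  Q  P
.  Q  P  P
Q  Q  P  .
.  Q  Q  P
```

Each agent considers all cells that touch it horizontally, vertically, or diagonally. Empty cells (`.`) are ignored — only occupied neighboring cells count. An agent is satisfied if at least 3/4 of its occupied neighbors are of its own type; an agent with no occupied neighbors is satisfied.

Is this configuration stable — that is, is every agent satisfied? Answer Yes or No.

No

(1,1)P 2/3 ✗
(1,2)P 2/5 ✗
(1,3)Q 3/5 ✗
(1,4)Q 2/3 ✗
(2,1)P 2/4 ✗
(2,2)Q 3/7 ✗
(2,3)Q 4/8 ✗
(2,4)P 2/5 ✗
(3,2)Q 4/7 ✗
(3,3)P 3/7 ✗
(3,4)P 3/4 ✓
(4,1)Q 3/3 ✓
(4,2)Q 4/6 ✗
(4,3)P 3/7 ✗
(5,2)Q 3/4 ✓
(5,3)Q 2/4 ✗
(5,4)P 1/2 ✗
For instance (1,1) has only 2/3 same-type neighbors, below 3/4.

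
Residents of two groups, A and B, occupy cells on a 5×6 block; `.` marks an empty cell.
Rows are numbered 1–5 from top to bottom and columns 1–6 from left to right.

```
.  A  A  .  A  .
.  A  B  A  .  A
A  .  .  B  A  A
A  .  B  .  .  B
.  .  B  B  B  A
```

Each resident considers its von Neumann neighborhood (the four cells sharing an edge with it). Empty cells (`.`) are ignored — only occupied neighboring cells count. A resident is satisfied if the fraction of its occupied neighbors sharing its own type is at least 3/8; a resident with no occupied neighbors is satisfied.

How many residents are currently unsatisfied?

5

Row 1: (1,2)A 2/2 ok · (1,3)A 1/2 ok · (1,5)A 0/0 ok
Row 2: (2,2)A 1/2 ok · (2,3)B 0/3 unhappy · (2,4)A 0/2 unhappy · (2,6)A 1/1 ok
Row 3: (3,1)A 1/1 ok · (3,4)B 0/2 unhappy · (3,5)A 1/2 ok · (3,6)A 2/3 ok
Row 4: (4,1)A 1/1 ok · (4,3)B 1/1 ok · (4,6)B 0/2 unhappy
Row 5: (5,3)B 2/2 ok · (5,4)B 2/2 ok · (5,5)B 1/2 ok · (5,6)A 0/2 unhappy
Unsatisfied: (2,3), (2,4), (3,4), (4,6), (5,6) — 5 in total.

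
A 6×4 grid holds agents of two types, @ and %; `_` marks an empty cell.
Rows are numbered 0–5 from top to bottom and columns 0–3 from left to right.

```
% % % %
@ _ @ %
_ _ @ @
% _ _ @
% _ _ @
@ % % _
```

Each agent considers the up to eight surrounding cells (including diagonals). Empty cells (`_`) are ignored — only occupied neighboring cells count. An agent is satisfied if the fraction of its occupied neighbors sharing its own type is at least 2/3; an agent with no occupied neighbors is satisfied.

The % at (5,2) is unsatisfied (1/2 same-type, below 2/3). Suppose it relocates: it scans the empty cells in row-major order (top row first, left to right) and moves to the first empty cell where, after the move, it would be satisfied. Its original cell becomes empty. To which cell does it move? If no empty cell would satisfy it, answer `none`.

(3,1)

Vacating (5,2). Empty cells in order:
  (1,1): 3/6 same-type → still unsatisfied.
  (2,0): 1/2 same-type → still unsatisfied.
  (2,1): 1/4 same-type → still unsatisfied.
  (3,1): 2/3 same-type → satisfied — stop here.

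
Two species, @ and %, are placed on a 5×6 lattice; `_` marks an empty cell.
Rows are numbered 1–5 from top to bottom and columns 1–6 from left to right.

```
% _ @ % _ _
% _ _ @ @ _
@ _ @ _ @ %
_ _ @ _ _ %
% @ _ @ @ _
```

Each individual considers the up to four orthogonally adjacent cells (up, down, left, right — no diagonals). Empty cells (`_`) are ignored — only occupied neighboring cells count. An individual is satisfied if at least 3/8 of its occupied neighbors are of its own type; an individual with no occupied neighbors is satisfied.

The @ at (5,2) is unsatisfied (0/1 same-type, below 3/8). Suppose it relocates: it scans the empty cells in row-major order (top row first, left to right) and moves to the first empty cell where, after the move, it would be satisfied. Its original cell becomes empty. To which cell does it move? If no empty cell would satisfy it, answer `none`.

(1,2)

Vacating (5,2). Empty cells in order:
  (1,2): 1/2 same-type → satisfied — stop here.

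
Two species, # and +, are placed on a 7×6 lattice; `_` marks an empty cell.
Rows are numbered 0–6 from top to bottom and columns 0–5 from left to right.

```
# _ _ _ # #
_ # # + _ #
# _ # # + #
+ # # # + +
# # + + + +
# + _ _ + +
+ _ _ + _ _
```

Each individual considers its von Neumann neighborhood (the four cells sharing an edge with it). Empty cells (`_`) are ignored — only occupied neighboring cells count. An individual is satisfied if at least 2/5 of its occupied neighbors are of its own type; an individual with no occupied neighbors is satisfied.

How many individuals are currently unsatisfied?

9

Row 0: (0,0)# 0/0 ok · (0,4)# 1/1 ok · (0,5)# 2/2 ok
Row 1: (1,1)# 1/1 ok · (1,2)# 2/3 ok · (1,3)+ 0/2 unhappy · (1,5)# 2/2 ok
Row 2: (2,0)# 0/1 unhappy · (2,2)# 3/3 ok · (2,3)# 2/4 ok · (2,4)+ 1/3 unhappy · (2,5)# 1/3 unhappy
Row 3: (3,0)+ 0/3 unhappy · (3,1)# 2/3 ok · (3,2)# 3/4 ok · (3,3)# 2/4 ok · (3,4)+ 3/4 ok · (3,5)+ 2/3 ok
Row 4: (4,0)# 2/3 ok · (4,1)# 2/4 ok · (4,2)+ 1/3 unhappy · (4,3)+ 2/3 ok · (4,4)+ 4/4 ok · (4,5)+ 3/3 ok
Row 5: (5,0)# 1/3 unhappy · (5,1)+ 0/2 unhappy · (5,4)+ 2/2 ok · (5,5)+ 2/2 ok
Row 6: (6,0)+ 0/1 unhappy · (6,3)+ 0/0 ok
Unsatisfied: (1,3), (2,0), (2,4), (2,5), (3,0), (4,2), (5,0), (5,1), (6,0) — 9 in total.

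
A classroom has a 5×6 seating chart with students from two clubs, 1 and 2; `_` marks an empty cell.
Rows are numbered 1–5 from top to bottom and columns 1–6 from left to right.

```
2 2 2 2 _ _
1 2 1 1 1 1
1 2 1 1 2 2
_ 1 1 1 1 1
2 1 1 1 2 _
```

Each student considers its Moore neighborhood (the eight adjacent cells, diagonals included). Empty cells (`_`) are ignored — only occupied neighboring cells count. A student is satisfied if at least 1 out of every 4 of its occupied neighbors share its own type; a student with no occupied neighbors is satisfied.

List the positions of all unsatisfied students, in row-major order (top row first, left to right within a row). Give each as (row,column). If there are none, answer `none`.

(1,1)2 2/3 ✓
(1,2)2 3/5 ✓
(1,3)2 3/5 ✓
(1,4)2 1/4 ✓
(2,1)1 1/5 ✗
(2,2)2 4/8 ✓
(2,3)1 3/8 ✓
(2,4)1 4/7 ✓
(2,5)1 3/6 ✓
(2,6)1 1/3 ✓
(3,1)1 2/4 ✓
(3,2)2 1/7 ✗
(3,3)1 6/8 ✓
(3,4)1 7/8 ✓
(3,5)2 1/8 ✗
(3,6)2 1/5 ✗
(4,2)1 5/7 ✓
(4,3)1 7/8 ✓
(4,4)1 6/8 ✓
(4,5)1 4/7 ✓
(4,6)1 1/4 ✓
(5,1)2 0/2 ✗
(5,2)1 3/4 ✓
(5,3)1 5/5 ✓
(5,4)1 4/5 ✓
(5,5)2 0/4 ✗

(2,1), (3,2), (3,5), (3,6), (5,1), (5,5)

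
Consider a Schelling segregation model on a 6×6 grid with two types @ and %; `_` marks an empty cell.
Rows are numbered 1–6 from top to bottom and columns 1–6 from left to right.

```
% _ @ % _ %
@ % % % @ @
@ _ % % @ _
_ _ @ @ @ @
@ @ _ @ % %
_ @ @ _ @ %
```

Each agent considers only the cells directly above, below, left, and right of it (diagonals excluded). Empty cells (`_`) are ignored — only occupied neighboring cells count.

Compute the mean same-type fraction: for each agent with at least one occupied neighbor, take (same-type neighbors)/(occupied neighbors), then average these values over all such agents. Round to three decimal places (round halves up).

Row 1: (1,1)% 0/1 · (1,3)@ 0/2 · (1,4)% 1/2 · (1,6)% 0/1
Row 2: (2,1)@ 1/3 · (2,2)% 1/2 · (2,3)% 3/4 · (2,4)% 3/4 · (2,5)@ 2/3 · (2,6)@ 1/2
Row 3: (3,1)@ 1/1 · (3,3)% 2/3 · (3,4)% 2/4 · (3,5)@ 2/3
Row 4: (4,3)@ 1/2 · (4,4)@ 3/4 · (4,5)@ 3/4 · (4,6)@ 1/2
Row 5: (5,1)@ 1/1 · (5,2)@ 2/2 · (5,4)@ 1/2 · (5,5)% 1/4 · (5,6)% 2/3
Row 6: (6,2)@ 2/2 · (6,3)@ 1/1 · (6,5)@ 0/2 · (6,6)% 1/2
Sum over 27 agents: 0/1 + 0/2 + 1/2 + 0/1 + 1/3 + 1/2 + 3/4 + 3/4 + 2/3 + 1/2 + 1/1 + 2/3 + 2/4 + 2/3 + 1/2 + 3/4 + 3/4 + 1/2 + 1/1 + 2/2 + 1/2 + 1/4 + 2/3 + 2/2 + 1/1 + 0/2 + 1/2 = 61/4; mean = 61/4 ÷ 27 = 61/108 = 0.564814… → 0.565.

0.565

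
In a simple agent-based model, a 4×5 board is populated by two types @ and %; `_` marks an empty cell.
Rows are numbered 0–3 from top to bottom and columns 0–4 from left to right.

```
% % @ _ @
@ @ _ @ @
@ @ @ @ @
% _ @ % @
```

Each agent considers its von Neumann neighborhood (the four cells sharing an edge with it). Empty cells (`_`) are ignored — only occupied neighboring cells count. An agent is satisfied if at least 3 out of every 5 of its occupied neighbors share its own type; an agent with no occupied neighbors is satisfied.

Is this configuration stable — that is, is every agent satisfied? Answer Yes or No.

(0,0)% 1/2 unhappy
(0,1)% 1/3 unhappy
(0,2)@ 0/1 unhappy
(0,4)@ 1/1 ok
(1,0)@ 2/3 ok
(1,1)@ 2/3 ok
(1,3)@ 2/2 ok
(1,4)@ 3/3 ok
(2,0)@ 2/3 ok
(2,1)@ 3/3 ok
(2,2)@ 3/3 ok
(2,3)@ 3/4 ok
(2,4)@ 3/3 ok
(3,0)% 0/1 unhappy
(3,2)@ 1/2 unhappy
(3,3)% 0/3 unhappy
(3,4)@ 1/2 unhappy
For instance (0,0) has only 1/2 same-type neighbors, below 3/5.

No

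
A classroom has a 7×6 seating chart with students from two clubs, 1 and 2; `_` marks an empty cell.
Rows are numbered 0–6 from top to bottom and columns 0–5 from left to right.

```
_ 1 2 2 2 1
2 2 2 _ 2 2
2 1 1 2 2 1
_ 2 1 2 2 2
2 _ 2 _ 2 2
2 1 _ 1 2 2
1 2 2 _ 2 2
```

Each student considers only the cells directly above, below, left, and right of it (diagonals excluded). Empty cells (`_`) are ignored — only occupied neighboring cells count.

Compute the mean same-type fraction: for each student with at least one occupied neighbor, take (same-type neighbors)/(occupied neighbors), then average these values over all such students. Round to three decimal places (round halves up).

0.557

Row 0: (0,1)1 0/2 · (0,2)2 2/3 · (0,3)2 2/2 · (0,4)2 2/3 · (0,5)1 0/2
Row 1: (1,0)2 2/2 · (1,1)2 2/4 · (1,2)2 2/3 · (1,4)2 3/3 · (1,5)2 1/3
Row 2: (2,0)2 1/2 · (2,1)1 1/4 · (2,2)1 2/4 · (2,3)2 2/3 · (2,4)2 3/4 · (2,5)1 0/3
Row 3: (3,1)2 0/2 · (3,2)1 1/4 · (3,3)2 2/3 · (3,4)2 4/4 · (3,5)2 2/3
Row 4: (4,0)2 1/1 · (4,2)2 0/1 · (4,4)2 3/3 · (4,5)2 3/3
Row 5: (5,0)2 1/3 · (5,1)1 0/2 · (5,3)1 0/1 · (5,4)2 3/4 · (5,5)2 3/3
Row 6: (6,0)1 0/2 · (6,1)2 1/3 · (6,2)2 1/1 · (6,4)2 2/2 · (6,5)2 2/2
Sum over 35 students: 0/2 + 2/3 + 2/2 + 2/3 + 0/2 + 2/2 + 2/4 + 2/3 + 3/3 + 1/3 + 1/2 + 1/4 + 2/4 + 2/3 + 3/4 + 0/3 + 0/2 + 1/4 + 2/3 + 4/4 + 2/3 + 1/1 + 0/1 + 3/3 + 3/3 + 1/3 + 0/2 + 0/1 + 3/4 + 3/3 + 0/2 + 1/3 + 1/1 + 2/2 + 2/2 = 39/2; mean = 39/2 ÷ 35 = 39/70 = 0.557142… → 0.557.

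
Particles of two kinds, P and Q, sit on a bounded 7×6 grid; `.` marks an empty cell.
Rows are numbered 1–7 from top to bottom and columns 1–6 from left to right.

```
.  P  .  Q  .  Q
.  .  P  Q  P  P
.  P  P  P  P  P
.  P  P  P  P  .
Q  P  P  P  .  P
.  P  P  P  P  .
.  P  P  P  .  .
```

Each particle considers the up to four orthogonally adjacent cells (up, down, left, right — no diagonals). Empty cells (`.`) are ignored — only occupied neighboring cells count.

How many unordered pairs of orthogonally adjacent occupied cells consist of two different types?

Scan each occupied cell's neighbors to the right and below so each pair is counted once.
Row 1: Q(1,4)–Q(2,4)= Q(1,6)–P(2,6)≠  → 1/2 unlike.
Row 2: P(2,3)–Q(2,4)≠ P(2,3)–P(3,3)= Q(2,4)–P(2,5)≠ Q(2,4)–P(3,4)≠ P(2,5)–P(2,6)= P(2,5)–P(3,5)= P(2,6)–P(3,6)=  → 3/7 unlike.
Row 3: P(3,2)–P(3,3)= P(3,2)–P(4,2)= P(3,3)–P(3,4)= P(3,3)–P(4,3)= P(3,4)–P(3,5)= P(3,4)–P(4,4)= P(3,5)–P(3,6)= P(3,5)–P(4,5)=  → 0/8 unlike.
Row 4: P(4,2)–P(4,3)= P(4,2)–P(5,2)= P(4,3)–P(4,4)= P(4,3)–P(5,3)= P(4,4)–P(4,5)= P(4,4)–P(5,4)=  → 0/6 unlike.
Row 5: Q(5,1)–P(5,2)≠ P(5,2)–P(5,3)= P(5,2)–P(6,2)= P(5,3)–P(5,4)= P(5,3)–P(6,3)= P(5,4)–P(6,4)=  → 1/6 unlike.
Row 6: P(6,2)–P(6,3)= P(6,2)–P(7,2)= P(6,3)–P(6,4)= P(6,3)–P(7,3)= P(6,4)–P(6,5)= P(6,4)–P(7,4)=  → 0/6 unlike.
Row 7: P(7,2)–P(7,3)= P(7,3)–P(7,4)=  → 0/2 unlike.
Total adjacent occupied pairs: 37; unlike-type pairs: 5.

5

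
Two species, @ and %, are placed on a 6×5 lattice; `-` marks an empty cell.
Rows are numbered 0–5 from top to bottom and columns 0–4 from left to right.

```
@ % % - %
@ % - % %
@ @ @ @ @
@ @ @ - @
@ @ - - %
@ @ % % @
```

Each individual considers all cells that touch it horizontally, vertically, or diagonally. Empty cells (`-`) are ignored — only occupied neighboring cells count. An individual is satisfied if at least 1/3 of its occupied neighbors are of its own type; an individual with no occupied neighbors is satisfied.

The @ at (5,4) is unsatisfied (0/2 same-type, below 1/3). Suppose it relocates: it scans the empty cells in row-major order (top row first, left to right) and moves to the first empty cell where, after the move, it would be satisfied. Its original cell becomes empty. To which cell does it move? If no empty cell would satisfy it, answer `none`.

(1,2)

Vacating (5,4). Empty cells in order:
  (0,3): 0/4 same-type → still unsatisfied.
  (1,2): 3/7 same-type → satisfied — stop here.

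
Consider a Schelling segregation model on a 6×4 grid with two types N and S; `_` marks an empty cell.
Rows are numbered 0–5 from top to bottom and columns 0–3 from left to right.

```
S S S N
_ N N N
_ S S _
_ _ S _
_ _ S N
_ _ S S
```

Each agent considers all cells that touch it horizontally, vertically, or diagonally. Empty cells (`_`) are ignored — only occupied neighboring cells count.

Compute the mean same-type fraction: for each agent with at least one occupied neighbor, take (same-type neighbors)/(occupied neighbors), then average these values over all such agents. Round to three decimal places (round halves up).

0.478

Row 0: (0,0)S 1/2 · (0,1)S 2/4 · (0,2)S 1/5 · (0,3)N 2/3
Row 1: (1,1)N 1/6 · (1,2)N 3/7 · (1,3)N 2/4
Row 2: (2,1)S 2/4 · (2,2)S 2/5
Row 3: (3,2)S 3/4
Row 4: (4,2)S 3/4 · (4,3)N 0/4
Row 5: (5,2)S 2/3 · (5,3)S 2/3
Sum over 14 agents: 1/2 + 2/4 + 1/5 + 2/3 + 1/6 + 3/7 + 2/4 + 2/4 + 2/5 + 3/4 + 3/4 + 0/4 + 2/3 + 2/3 = 703/105; mean = 703/105 ÷ 14 = 703/1470 = 0.478231… → 0.478.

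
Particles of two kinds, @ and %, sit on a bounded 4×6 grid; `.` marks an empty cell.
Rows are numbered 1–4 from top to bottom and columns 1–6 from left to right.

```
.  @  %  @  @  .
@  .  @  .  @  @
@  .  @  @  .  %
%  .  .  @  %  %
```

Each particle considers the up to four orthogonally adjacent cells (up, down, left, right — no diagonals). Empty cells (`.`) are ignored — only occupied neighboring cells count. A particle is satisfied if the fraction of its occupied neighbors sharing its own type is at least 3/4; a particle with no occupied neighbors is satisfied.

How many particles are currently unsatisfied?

10

Row 1: (1,2)@ 0/1 ✗ · (1,3)% 0/3 ✗ · (1,4)@ 1/2 ✗ · (1,5)@ 2/2 ✓
Row 2: (2,1)@ 1/1 ✓ · (2,3)@ 1/2 ✗ · (2,5)@ 2/2 ✓ · (2,6)@ 1/2 ✗
Row 3: (3,1)@ 1/2 ✗ · (3,3)@ 2/2 ✓ · (3,4)@ 2/2 ✓ · (3,6)% 1/2 ✗
Row 4: (4,1)% 0/1 ✗ · (4,4)@ 1/2 ✗ · (4,5)% 1/2 ✗ · (4,6)% 2/2 ✓
Unsatisfied: (1,2), (1,3), (1,4), (2,3), (2,6), (3,1), (3,6), (4,1), (4,4), (4,5) — 10 in total.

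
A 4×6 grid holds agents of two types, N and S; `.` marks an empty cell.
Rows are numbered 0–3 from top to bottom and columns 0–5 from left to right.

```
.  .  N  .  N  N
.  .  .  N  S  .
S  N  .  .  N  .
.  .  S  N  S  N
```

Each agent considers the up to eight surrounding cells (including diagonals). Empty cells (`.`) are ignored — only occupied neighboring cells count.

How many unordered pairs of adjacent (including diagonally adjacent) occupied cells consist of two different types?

10

Scan each occupied cell's neighbors to the right and below (and the two forward diagonals) so each pair is counted once.
Row 0: N(0,2)–N(1,3)= N(0,4)–N(0,5)= N(0,4)–S(1,4)≠ N(0,4)–N(1,3)= N(0,5)–S(1,4)≠  → 2/5 unlike.
Row 1: N(1,3)–S(1,4)≠ N(1,3)–N(2,4)= S(1,4)–N(2,4)≠  → 2/3 unlike.
Row 2: S(2,0)–N(2,1)≠ N(2,1)–S(3,2)≠ N(2,4)–S(3,4)≠ N(2,4)–N(3,5)= N(2,4)–N(3,3)=  → 3/5 unlike.
Row 3: S(3,2)–N(3,3)≠ N(3,3)–S(3,4)≠ S(3,4)–N(3,5)≠  → 3/3 unlike.
Total adjacent occupied pairs: 16; unlike-type pairs: 10.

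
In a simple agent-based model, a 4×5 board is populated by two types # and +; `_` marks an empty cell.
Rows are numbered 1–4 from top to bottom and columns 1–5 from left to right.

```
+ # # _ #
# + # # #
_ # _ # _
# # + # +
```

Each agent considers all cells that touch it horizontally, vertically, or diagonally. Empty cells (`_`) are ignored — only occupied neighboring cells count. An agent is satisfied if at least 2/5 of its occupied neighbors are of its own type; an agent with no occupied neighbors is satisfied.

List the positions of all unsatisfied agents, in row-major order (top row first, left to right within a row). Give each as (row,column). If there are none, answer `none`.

(1,1), (2,2), (4,3), (4,4), (4,5)

(1,1)+ 1/3 unhappy
(1,2)# 3/5 ok
(1,3)# 3/4 ok
(1,5)# 2/2 ok
(2,1)# 2/4 ok
(2,2)+ 1/6 unhappy
(2,3)# 5/6 ok
(2,4)# 5/5 ok
(2,5)# 3/3 ok
(3,2)# 4/6 ok
(3,4)# 4/6 ok
(4,1)# 2/2 ok
(4,2)# 2/3 ok
(4,3)+ 0/4 unhappy
(4,4)# 1/3 unhappy
(4,5)+ 0/2 unhappy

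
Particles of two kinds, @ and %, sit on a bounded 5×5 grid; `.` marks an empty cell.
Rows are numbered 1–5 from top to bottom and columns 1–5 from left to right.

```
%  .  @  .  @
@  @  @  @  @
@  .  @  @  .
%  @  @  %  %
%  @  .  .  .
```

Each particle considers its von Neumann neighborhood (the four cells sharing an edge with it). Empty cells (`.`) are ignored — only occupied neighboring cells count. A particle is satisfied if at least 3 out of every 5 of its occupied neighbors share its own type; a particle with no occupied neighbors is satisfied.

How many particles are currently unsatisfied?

6

Row 1: (1,1)% 0/1 unhappy · (1,3)@ 1/1 ok · (1,5)@ 1/1 ok
Row 2: (2,1)@ 2/3 ok · (2,2)@ 2/2 ok · (2,3)@ 4/4 ok · (2,4)@ 3/3 ok · (2,5)@ 2/2 ok
Row 3: (3,1)@ 1/2 unhappy · (3,3)@ 3/3 ok · (3,4)@ 2/3 ok
Row 4: (4,1)% 1/3 unhappy · (4,2)@ 2/3 ok · (4,3)@ 2/3 ok · (4,4)% 1/3 unhappy · (4,5)% 1/1 ok
Row 5: (5,1)% 1/2 unhappy · (5,2)@ 1/2 unhappy
Unsatisfied: (1,1), (3,1), (4,1), (4,4), (5,1), (5,2) — 6 in total.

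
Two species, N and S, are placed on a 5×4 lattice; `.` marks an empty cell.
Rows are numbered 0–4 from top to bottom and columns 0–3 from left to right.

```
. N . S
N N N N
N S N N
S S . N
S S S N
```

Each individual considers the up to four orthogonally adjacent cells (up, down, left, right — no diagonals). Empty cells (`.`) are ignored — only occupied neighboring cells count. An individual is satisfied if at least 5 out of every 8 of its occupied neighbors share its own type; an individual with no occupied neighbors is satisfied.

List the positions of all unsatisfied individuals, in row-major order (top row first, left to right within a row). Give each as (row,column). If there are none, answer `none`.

(0,3), (2,0), (2,1), (4,2), (4,3)

(0,1)N 1/1 satisfied
(0,3)S 0/1 not
(1,0)N 2/2 satisfied
(1,1)N 3/4 satisfied
(1,2)N 3/3 satisfied
(1,3)N 2/3 satisfied
(2,0)N 1/3 not
(2,1)S 1/4 not
(2,2)N 2/3 satisfied
(2,3)N 3/3 satisfied
(3,0)S 2/3 satisfied
(3,1)S 3/3 satisfied
(3,3)N 2/2 satisfied
(4,0)S 2/2 satisfied
(4,1)S 3/3 satisfied
(4,2)S 1/2 not
(4,3)N 1/2 not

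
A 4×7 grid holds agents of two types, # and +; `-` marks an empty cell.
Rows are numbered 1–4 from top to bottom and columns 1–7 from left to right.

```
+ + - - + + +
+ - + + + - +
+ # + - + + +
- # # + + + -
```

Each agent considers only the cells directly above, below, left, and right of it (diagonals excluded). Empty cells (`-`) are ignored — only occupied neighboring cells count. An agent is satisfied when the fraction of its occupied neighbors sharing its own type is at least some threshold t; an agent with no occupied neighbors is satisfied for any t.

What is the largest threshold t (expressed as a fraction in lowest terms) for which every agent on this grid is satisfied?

Row 1: (1,1)+ 2/2 · (1,2)+ 1/1 · (1,5)+ 2/2 · (1,6)+ 2/2 · (1,7)+ 2/2
Row 2: (2,1)+ 2/2 · (2,3)+ 2/2 · (2,4)+ 2/2 · (2,5)+ 3/3 · (2,7)+ 2/2
Row 3: (3,1)+ 1/2 · (3,2)# 1/3 · (3,3)+ 1/3 · (3,5)+ 3/3 · (3,6)+ 3/3 · (3,7)+ 2/2
Row 4: (4,2)# 2/2 · (4,3)# 1/3 · (4,4)+ 1/2 · (4,5)+ 3/3 · (4,6)+ 2/2
The smallest same-type fraction is 1/3 at (3,2), which reduces to 1/3. Any threshold above that leaves this agent unsatisfied.

1/3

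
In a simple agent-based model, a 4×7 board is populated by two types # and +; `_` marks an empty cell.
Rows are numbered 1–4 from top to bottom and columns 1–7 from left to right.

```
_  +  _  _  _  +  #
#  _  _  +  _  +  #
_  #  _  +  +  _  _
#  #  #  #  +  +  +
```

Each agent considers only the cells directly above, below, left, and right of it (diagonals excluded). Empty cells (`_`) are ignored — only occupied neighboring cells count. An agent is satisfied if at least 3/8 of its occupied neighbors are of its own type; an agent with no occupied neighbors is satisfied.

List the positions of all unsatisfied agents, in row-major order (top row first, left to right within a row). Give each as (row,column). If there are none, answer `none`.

(4,4)

Row 1: (1,2)+ 0/0 ok · (1,6)+ 1/2 ok · (1,7)# 1/2 ok
Row 2: (2,1)# 0/0 ok · (2,4)+ 1/1 ok · (2,6)+ 1/2 ok · (2,7)# 1/2 ok
Row 3: (3,2)# 1/1 ok · (3,4)+ 2/3 ok · (3,5)+ 2/2 ok
Row 4: (4,1)# 1/1 ok · (4,2)# 3/3 ok · (4,3)# 2/2 ok · (4,4)# 1/3 unhappy · (4,5)+ 2/3 ok · (4,6)+ 2/2 ok · (4,7)+ 1/1 ok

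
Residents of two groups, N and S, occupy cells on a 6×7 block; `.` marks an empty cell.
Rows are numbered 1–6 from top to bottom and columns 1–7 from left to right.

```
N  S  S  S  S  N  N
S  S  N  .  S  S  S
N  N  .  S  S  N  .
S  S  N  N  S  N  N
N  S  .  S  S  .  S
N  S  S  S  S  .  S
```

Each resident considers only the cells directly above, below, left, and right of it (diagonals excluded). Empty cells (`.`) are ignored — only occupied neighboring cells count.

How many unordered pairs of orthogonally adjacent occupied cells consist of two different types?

Scan each occupied cell's neighbors to the right and below so each pair is counted once.
From row 1: 6 unlike of 12 pairs (running 6/12).
From row 2: 4 unlike of 8 pairs (running 10/20).
From row 3: 4 unlike of 8 pairs (running 14/28).
From row 4: 6 unlike of 11 pairs (running 20/39).
From row 5: 1 unlike of 7 pairs (running 21/46).
From row 6: 1 unlike of 4 pairs (running 22/50).
Total adjacent occupied pairs: 50; unlike-type pairs: 22.

22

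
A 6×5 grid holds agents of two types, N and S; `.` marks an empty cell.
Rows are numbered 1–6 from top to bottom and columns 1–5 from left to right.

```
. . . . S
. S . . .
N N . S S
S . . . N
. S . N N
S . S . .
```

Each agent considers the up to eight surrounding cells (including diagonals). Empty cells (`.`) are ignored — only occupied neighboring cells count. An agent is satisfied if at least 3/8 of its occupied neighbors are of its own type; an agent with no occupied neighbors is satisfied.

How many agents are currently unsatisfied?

4

Row 1: (1,5)S 0/0 ✓
Row 2: (2,2)S 0/2 ✗
Row 3: (3,1)N 1/3 ✗ · (3,2)N 1/3 ✗ · (3,4)S 1/2 ✓ · (3,5)S 1/2 ✓
Row 4: (4,1)S 1/3 ✗ · (4,5)N 2/4 ✓
Row 5: (5,2)S 3/3 ✓ · (5,4)N 2/3 ✓ · (5,5)N 2/2 ✓
Row 6: (6,1)S 1/1 ✓ · (6,3)S 1/2 ✓
Unsatisfied: (2,2), (3,1), (3,2), (4,1) — 4 in total.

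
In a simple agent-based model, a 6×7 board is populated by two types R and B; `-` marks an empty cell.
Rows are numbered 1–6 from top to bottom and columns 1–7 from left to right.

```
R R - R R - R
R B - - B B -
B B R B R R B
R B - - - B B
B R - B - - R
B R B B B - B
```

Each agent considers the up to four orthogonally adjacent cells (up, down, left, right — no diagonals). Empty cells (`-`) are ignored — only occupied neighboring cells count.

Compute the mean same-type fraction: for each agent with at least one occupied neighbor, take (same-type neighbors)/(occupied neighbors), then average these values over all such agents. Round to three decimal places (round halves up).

(1,1)R 2/2
(1,2)R 1/2
(1,4)R 1/1
(1,5)R 1/2
(1,7)R — no occupied neighbors
(2,1)R 1/3
(2,2)B 1/3
(2,5)B 1/3
(2,6)B 1/2
(3,1)B 1/3
(3,2)B 3/4
(3,3)R 0/2
(3,4)B 0/2
(3,5)R 1/3
(3,6)R 1/4
(3,7)B 1/2
(4,1)R 0/3
(4,2)B 1/3
(4,6)B 1/2
(4,7)B 2/3
(5,1)B 1/3
(5,2)R 1/3
(5,4)B 1/1
(5,7)R 0/2
(6,1)B 1/2
(6,2)R 1/3
(6,3)B 1/2
(6,4)B 3/3
(6,5)B 1/1
(6,7)B 0/1
Sum over 29 agents: 2/2 + 1/2 + 1/1 + 1/2 + 1/3 + 1/3 + 1/3 + 1/2 + 1/3 + 3/4 + 0/2 + 0/2 + 1/3 + 1/4 + 1/2 + 0/3 + 1/3 + 1/2 + 2/3 + 1/3 + 1/3 + 1/1 + 0/2 + 1/2 + 1/3 + 1/2 + 3/3 + 1/1 + 0/1 = 79/6; mean = 79/6 ÷ 29 = 79/174 = 0.454022… → 0.454.

0.454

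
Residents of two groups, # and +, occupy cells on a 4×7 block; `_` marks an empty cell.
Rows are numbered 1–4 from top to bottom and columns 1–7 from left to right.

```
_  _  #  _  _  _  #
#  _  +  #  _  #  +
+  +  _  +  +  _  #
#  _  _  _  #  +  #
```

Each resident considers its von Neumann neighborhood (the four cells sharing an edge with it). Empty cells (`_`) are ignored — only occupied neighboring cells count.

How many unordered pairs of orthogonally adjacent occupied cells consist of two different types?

11

Scan each occupied cell's neighbors to the right and below so each pair is counted once.
Row 1: #(1,3)–+(2,3)≠ #(1,7)–+(2,7)≠  → 2/2 unlike.
Row 2: #(2,1)–+(3,1)≠ +(2,3)–#(2,4)≠ #(2,4)–+(3,4)≠ #(2,6)–+(2,7)≠ +(2,7)–#(3,7)≠  → 5/5 unlike.
Row 3: +(3,1)–+(3,2)= +(3,1)–#(4,1)≠ +(3,4)–+(3,5)= +(3,5)–#(4,5)≠ #(3,7)–#(4,7)=  → 2/5 unlike.
Row 4: #(4,5)–+(4,6)≠ +(4,6)–#(4,7)≠  → 2/2 unlike.
Total adjacent occupied pairs: 14; unlike-type pairs: 11.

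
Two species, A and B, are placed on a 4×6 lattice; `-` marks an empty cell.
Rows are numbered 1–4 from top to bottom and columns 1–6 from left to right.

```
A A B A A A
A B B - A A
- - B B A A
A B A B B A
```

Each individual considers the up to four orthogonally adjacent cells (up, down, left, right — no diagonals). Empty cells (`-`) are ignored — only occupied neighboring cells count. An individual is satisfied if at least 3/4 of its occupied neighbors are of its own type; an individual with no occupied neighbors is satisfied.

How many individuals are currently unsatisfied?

Row 1: (1,1)A 2/2 ok · (1,2)A 1/3 unhappy · (1,3)B 1/3 unhappy · (1,4)A 1/2 unhappy · (1,5)A 3/3 ok · (1,6)A 2/2 ok
Row 2: (2,1)A 1/2 unhappy · (2,2)B 1/3 unhappy · (2,3)B 3/3 ok · (2,5)A 3/3 ok · (2,6)A 3/3 ok
Row 3: (3,3)B 2/3 unhappy · (3,4)B 2/3 unhappy · (3,5)A 2/4 unhappy · (3,6)A 3/3 ok
Row 4: (4,1)A 0/1 unhappy · (4,2)B 0/2 unhappy · (4,3)A 0/3 unhappy · (4,4)B 2/3 unhappy · (4,5)B 1/3 unhappy · (4,6)A 1/2 unhappy
Unsatisfied: (1,2), (1,3), (1,4), (2,1), (2,2), (3,3), (3,4), (3,5), (4,1), (4,2), (4,3), (4,4), (4,5), (4,6) — 14 in total.

14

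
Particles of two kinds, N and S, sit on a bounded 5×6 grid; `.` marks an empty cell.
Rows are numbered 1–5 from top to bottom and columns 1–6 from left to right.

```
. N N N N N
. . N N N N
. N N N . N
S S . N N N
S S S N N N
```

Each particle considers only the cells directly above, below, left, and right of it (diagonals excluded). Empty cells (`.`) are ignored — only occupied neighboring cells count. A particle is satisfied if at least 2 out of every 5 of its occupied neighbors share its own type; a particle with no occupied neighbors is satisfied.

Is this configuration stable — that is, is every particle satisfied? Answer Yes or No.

Yes

(1,2)N 1/1 satisfied
(1,3)N 3/3 satisfied
(1,4)N 3/3 satisfied
(1,5)N 3/3 satisfied
(1,6)N 2/2 satisfied
(2,3)N 3/3 satisfied
(2,4)N 4/4 satisfied
(2,5)N 3/3 satisfied
(2,6)N 3/3 satisfied
(3,2)N 1/2 satisfied
(3,3)N 3/3 satisfied
(3,4)N 3/3 satisfied
(3,6)N 2/2 satisfied
(4,1)S 2/2 satisfied
(4,2)S 2/3 satisfied
(4,4)N 3/3 satisfied
(4,5)N 3/3 satisfied
(4,6)N 3/3 satisfied
(5,1)S 2/2 satisfied
(5,2)S 3/3 satisfied
(5,3)S 1/2 satisfied
(5,4)N 2/3 satisfied
(5,5)N 3/3 satisfied
(5,6)N 2/2 satisfied
All meet the threshold, so the configuration is stable.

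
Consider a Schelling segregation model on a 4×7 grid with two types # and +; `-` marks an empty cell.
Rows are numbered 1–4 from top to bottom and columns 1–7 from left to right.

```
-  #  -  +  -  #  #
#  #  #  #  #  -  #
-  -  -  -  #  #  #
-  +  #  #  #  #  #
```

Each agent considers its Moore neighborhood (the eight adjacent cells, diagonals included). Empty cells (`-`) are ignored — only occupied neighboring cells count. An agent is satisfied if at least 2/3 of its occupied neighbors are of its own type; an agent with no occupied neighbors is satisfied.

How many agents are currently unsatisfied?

(1,2)# 3/3 satisfied
(1,4)+ 0/3 not
(1,6)# 3/3 satisfied
(1,7)# 2/2 satisfied
(2,1)# 2/2 satisfied
(2,2)# 3/3 satisfied
(2,3)# 3/4 satisfied
(2,4)# 3/4 satisfied
(2,5)# 4/5 satisfied
(2,7)# 4/4 satisfied
(3,5)# 6/6 satisfied
(3,6)# 7/7 satisfied
(3,7)# 4/4 satisfied
(4,2)+ 0/1 not
(4,3)# 1/2 not
(4,4)# 3/3 satisfied
(4,5)# 4/4 satisfied
(4,6)# 5/5 satisfied
(4,7)# 3/3 satisfied
Unsatisfied: (1,4), (4,2), (4,3) — 3 in total.

3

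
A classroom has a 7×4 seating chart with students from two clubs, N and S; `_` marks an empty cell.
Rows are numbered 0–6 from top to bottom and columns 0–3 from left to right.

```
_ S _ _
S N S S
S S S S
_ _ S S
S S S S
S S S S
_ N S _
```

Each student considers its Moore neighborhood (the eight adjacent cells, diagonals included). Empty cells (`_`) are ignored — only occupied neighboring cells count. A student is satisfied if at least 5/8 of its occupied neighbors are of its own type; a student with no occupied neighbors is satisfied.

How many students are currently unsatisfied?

2

(0,1)S 2/3 ok
(1,0)S 3/4 ok
(1,1)N 0/6 unhappy
(1,2)S 5/6 ok
(1,3)S 3/3 ok
(2,0)S 2/3 ok
(2,1)S 5/6 ok
(2,2)S 6/7 ok
(2,3)S 5/5 ok
(3,2)S 7/7 ok
(3,3)S 5/5 ok
(4,0)S 3/3 ok
(4,1)S 6/6 ok
(4,2)S 7/7 ok
(4,3)S 5/5 ok
(5,0)S 3/4 ok
(5,1)S 6/7 ok
(5,2)S 6/7 ok
(5,3)S 4/4 ok
(6,1)N 0/4 unhappy
(6,2)S 3/4 ok
Unsatisfied: (1,1), (6,1) — 2 in total.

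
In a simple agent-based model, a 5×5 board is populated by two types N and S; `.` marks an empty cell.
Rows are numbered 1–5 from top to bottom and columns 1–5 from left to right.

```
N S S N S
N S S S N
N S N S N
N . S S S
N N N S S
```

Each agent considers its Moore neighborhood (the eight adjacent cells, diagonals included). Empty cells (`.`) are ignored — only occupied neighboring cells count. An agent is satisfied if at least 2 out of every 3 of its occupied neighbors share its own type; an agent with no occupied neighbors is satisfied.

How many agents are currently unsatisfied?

Row 1: (1,1)N 1/3 not · (1,2)S 3/5 not · (1,3)S 4/5 satisfied · (1,4)N 1/5 not · (1,5)S 1/3 not
Row 2: (2,1)N 2/5 not · (2,2)S 4/8 not · (2,3)S 6/8 satisfied · (2,4)S 4/8 not · (2,5)N 2/5 not
Row 3: (3,1)N 2/4 not · (3,2)S 3/7 not · (3,3)N 0/7 not · (3,4)S 5/8 not · (3,5)N 1/5 not
Row 4: (4,1)N 3/4 satisfied · (4,3)S 4/7 not · (4,4)S 5/8 not · (4,5)S 4/5 satisfied
Row 5: (5,1)N 2/2 satisfied · (5,2)N 3/4 satisfied · (5,3)N 1/4 not · (5,4)S 4/5 satisfied · (5,5)S 3/3 satisfied
Unsatisfied: (1,1), (1,2), (1,4), (1,5), (2,1), (2,2), (2,4), (2,5), (3,1), (3,2), (3,3), (3,4), (3,5), (4,3), (4,4), (5,3) — 16 in total.

16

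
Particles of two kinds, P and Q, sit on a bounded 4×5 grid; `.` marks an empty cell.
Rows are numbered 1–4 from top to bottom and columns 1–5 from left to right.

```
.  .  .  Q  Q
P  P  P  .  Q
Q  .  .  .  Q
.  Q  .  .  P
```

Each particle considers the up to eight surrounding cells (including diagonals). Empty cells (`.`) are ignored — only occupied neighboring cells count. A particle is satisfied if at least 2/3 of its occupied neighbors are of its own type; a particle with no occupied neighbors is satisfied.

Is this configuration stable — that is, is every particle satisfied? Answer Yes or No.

No

Row 1: (1,4)Q 2/3 satisfied · (1,5)Q 2/2 satisfied
Row 2: (2,1)P 1/2 not · (2,2)P 2/3 satisfied · (2,3)P 1/2 not · (2,5)Q 3/3 satisfied
Row 3: (3,1)Q 1/3 not · (3,5)Q 1/2 not
Row 4: (4,2)Q 1/1 satisfied · (4,5)P 0/1 not
For instance (2,1) has only 1/2 same-type neighbors, below 2/3.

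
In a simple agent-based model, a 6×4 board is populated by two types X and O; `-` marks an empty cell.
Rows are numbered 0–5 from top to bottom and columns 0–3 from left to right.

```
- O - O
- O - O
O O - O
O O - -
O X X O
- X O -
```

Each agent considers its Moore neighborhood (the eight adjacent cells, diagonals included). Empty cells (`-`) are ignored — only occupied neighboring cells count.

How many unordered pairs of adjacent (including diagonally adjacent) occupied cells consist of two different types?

9

Scan each occupied cell's neighbors to the right and below (and the two forward diagonals) so each pair is counted once.
Row 0: O(0,1)–O(1,1)= O(0,3)–O(1,3)=  → 0/2 unlike.
Row 1: O(1,1)–O(2,1)= O(1,1)–O(2,0)= O(1,3)–O(2,3)=  → 0/3 unlike.
Row 2: O(2,0)–O(2,1)= O(2,0)–O(3,0)= O(2,0)–O(3,1)= O(2,1)–O(3,1)= O(2,1)–O(3,0)=  → 0/5 unlike.
Row 3: O(3,0)–O(3,1)= O(3,0)–O(4,0)= O(3,0)–X(4,1)≠ O(3,1)–X(4,1)≠ O(3,1)–X(4,2)≠ O(3,1)–O(4,0)=  → 3/6 unlike.
Row 4: O(4,0)–X(4,1)≠ O(4,0)–X(5,1)≠ X(4,1)–X(4,2)= X(4,1)–X(5,1)= X(4,1)–O(5,2)≠ X(4,2)–O(4,3)≠ X(4,2)–O(5,2)≠ X(4,2)–X(5,1)= O(4,3)–O(5,2)=  → 5/9 unlike.
Row 5: X(5,1)–O(5,2)≠  → 1/1 unlike.
Total adjacent occupied pairs: 26; unlike-type pairs: 9.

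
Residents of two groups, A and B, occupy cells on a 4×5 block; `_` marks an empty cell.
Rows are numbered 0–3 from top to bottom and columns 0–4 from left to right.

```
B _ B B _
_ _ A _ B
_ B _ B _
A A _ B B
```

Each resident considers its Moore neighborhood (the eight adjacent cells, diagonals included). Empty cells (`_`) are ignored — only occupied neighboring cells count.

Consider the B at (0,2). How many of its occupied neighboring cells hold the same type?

1

Occupied neighbors of (0,2): (0,3)=B, (1,2)=A.
Same type (B): 1 of 2.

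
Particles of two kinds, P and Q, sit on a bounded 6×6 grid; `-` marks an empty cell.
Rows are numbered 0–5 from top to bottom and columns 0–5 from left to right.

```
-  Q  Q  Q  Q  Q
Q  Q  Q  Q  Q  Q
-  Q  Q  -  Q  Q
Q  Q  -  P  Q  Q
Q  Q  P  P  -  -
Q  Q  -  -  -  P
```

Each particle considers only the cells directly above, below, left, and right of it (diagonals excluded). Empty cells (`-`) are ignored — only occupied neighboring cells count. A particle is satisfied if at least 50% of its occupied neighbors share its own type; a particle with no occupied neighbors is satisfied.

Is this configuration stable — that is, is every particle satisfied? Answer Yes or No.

(0,1)Q 2/2 ok
(0,2)Q 3/3 ok
(0,3)Q 3/3 ok
(0,4)Q 3/3 ok
(0,5)Q 2/2 ok
(1,0)Q 1/1 ok
(1,1)Q 4/4 ok
(1,2)Q 4/4 ok
(1,3)Q 3/3 ok
(1,4)Q 4/4 ok
(1,5)Q 3/3 ok
(2,1)Q 3/3 ok
(2,2)Q 2/2 ok
(2,4)Q 3/3 ok
(2,5)Q 3/3 ok
(3,0)Q 2/2 ok
(3,1)Q 3/3 ok
(3,3)P 1/2 ok
(3,4)Q 2/3 ok
(3,5)Q 2/2 ok
(4,0)Q 3/3 ok
(4,1)Q 3/4 ok
(4,2)P 1/2 ok
(4,3)P 2/2 ok
(5,0)Q 2/2 ok
(5,1)Q 2/2 ok
(5,5)P 0/0 ok
All meet the threshold, so the configuration is stable.

Yes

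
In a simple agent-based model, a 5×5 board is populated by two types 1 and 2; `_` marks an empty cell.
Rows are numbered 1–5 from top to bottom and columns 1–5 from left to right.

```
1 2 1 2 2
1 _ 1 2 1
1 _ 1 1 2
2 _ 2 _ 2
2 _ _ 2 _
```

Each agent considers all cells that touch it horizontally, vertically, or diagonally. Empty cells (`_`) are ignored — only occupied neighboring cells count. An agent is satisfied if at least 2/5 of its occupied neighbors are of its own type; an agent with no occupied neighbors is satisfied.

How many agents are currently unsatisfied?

5

(1,1)1 1/2 ok
(1,2)2 0/4 unhappy
(1,3)1 1/4 unhappy
(1,4)2 2/5 ok
(1,5)2 2/3 ok
(2,1)1 2/3 ok
(2,3)1 3/6 ok
(2,4)2 3/8 unhappy
(2,5)1 1/5 unhappy
(3,1)1 1/2 ok
(3,3)1 2/4 ok
(3,4)1 3/7 ok
(3,5)2 2/4 ok
(4,1)2 1/2 ok
(4,3)2 1/3 unhappy
(4,5)2 2/3 ok
(5,1)2 1/1 ok
(5,4)2 2/2 ok
Unsatisfied: (1,2), (1,3), (2,4), (2,5), (4,3) — 5 in total.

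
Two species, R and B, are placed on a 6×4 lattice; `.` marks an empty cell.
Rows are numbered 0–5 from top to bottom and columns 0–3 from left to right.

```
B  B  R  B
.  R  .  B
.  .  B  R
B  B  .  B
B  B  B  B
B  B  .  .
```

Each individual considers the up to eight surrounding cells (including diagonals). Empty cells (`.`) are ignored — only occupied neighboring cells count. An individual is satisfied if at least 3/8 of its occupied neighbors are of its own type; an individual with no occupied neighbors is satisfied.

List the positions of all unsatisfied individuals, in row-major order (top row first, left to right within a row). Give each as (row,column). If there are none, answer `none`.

(0,1), (0,2), (1,1), (2,3)

(0,0)B 1/2 ok
(0,1)B 1/3 unhappy
(0,2)R 1/4 unhappy
(0,3)B 1/2 ok
(1,1)R 1/4 unhappy
(1,3)B 2/4 ok
(2,2)B 3/5 ok
(2,3)R 0/3 unhappy
(3,0)B 3/3 ok
(3,1)B 5/5 ok
(3,3)B 3/4 ok
(4,0)B 5/5 ok
(4,1)B 6/6 ok
(4,2)B 5/5 ok
(4,3)B 2/2 ok
(5,0)B 3/3 ok
(5,1)B 4/4 ok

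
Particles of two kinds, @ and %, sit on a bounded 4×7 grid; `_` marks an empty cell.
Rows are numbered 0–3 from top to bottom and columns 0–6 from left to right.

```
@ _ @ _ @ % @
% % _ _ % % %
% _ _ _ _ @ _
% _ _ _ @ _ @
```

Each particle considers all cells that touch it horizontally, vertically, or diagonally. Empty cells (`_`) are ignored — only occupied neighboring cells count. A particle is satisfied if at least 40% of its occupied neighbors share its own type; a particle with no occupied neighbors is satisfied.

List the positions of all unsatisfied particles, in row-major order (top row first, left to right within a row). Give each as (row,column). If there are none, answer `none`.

(0,0), (0,2), (0,4), (0,6)

(0,0)@ 0/2 ✗
(0,2)@ 0/1 ✗
(0,4)@ 0/3 ✗
(0,5)% 3/5 ✓
(0,6)@ 0/3 ✗
(1,0)% 2/3 ✓
(1,1)% 2/4 ✓
(1,4)% 2/4 ✓
(1,5)% 3/6 ✓
(1,6)% 2/4 ✓
(2,0)% 3/3 ✓
(2,5)@ 2/5 ✓
(3,0)% 1/1 ✓
(3,4)@ 1/1 ✓
(3,6)@ 1/1 ✓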